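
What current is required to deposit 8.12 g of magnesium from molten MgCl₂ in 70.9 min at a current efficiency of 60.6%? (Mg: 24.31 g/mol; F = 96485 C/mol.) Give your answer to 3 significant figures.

25.0 A

n(Mg) = 8.12 / 24.31 = 0.3340 mol
Mg²⁺ + 2e⁻ → Mg, so n(e⁻) = 2 × 0.3340 = 0.6680 mol
Q = 0.6680 × 96485 / 0.606 = 1.064×10^5 C
I = Q / t = 1.064×10^5 / 4254 s = 25.0 A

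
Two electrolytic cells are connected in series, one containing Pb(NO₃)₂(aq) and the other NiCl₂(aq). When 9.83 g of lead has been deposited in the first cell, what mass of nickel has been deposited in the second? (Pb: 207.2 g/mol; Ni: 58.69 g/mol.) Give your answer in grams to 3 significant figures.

n(Pb) = 9.83 / 207.2 = 0.04744 mol
Pb²⁺ + 2e⁻ → Pb, so n(e⁻) = 2 × 0.04744 = 0.09488 mol
The cells are in series, so the same charge (and hence the same n(e⁻) = 0.09488 mol) passes through both.
Ni²⁺ + 2e⁻ → Ni, so n(Ni) = 0.09488 / 2 = 0.04744 mol
m(Ni) = 0.04744 × 58.69 = 2.78 g

2.78 g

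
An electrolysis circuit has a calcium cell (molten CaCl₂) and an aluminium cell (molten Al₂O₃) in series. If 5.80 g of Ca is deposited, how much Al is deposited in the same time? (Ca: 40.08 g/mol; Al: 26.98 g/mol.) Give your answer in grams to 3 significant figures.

2.60 g

n(Ca) = 5.80 / 40.08 = 0.1447 mol
Ca²⁺ + 2e⁻ → Ca, so n(e⁻) = 2 × 0.1447 = 0.2894 mol
The cells are in series, so the same charge (and hence the same n(e⁻) = 0.2894 mol) passes through both.
Al³⁺ + 3e⁻ → Al, so n(Al) = 0.2894 / 3 = 0.09647 mol
m(Al) = 0.09647 × 26.98 = 2.60 g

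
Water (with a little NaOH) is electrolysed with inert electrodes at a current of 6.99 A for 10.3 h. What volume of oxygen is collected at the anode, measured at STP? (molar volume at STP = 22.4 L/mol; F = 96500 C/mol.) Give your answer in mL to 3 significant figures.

Q = 6.99 A × 37080 s = 2.592×10^5 C
n(e⁻) = 2.592×10^5 / 96500 = 2.686 mol
2H₂O → O₂ + 4H⁺ + 4e⁻, so n(O₂) = 2.686 / 4 = 0.6715 mol
V = 0.6715 × 22.4 = 15.04 L
= 15000 mL

15000 mL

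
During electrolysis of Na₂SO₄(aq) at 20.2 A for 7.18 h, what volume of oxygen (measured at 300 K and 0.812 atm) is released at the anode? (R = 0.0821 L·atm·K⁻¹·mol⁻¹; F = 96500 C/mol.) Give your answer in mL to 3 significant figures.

Q = 20.2 A × 25848 s = 5.221×10^5 C
n(e⁻) = Q/F = 5.221×10^5/96500 = 5.410 mol
2H₂O → O₂ + 4H⁺ + 4e⁻, so n(O₂) = 5.410 / 4 = 1.353 mol
V = nRT/P = 1.353 × 0.0821 × 300 / 0.812 = 41.04 L
= 41000 mL

41000 mL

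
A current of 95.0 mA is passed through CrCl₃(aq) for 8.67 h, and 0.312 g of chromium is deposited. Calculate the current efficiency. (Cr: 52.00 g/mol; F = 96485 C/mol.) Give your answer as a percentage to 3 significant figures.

58.6%

Q = 0.0950 × 31212 = 2965 C
n(e⁻) = 2965 / 96485 = 0.03073 mol
Cr³⁺ + 3e⁻ → Cr, so theoretical n(Cr) = 0.01024 mol → 0.5325 g
Efficiency = 0.312 / 0.5325 = 0.5859 = 58.6%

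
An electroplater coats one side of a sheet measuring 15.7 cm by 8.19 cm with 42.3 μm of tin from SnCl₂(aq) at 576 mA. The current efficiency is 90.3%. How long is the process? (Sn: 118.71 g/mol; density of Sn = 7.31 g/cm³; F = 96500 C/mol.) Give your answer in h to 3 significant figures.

3.45 h

Plated area = 15.7 × 8.19 = 128.6 cm²
Volume = 128.6 × 42.3×10⁻⁴ cm = 0.5440 cm³
m(Sn) = 0.5440 × 7.31 = 3.977 g
n(Sn) = 3.977 / 118.71 = 0.03350 mol; n(e⁻) = 2 × 0.03350 = 0.06700 mol
Q = 0.06700 × 96500 / 0.903 = 7160 C
t = 7160 / 0.576 = 12430 s = 3.45 h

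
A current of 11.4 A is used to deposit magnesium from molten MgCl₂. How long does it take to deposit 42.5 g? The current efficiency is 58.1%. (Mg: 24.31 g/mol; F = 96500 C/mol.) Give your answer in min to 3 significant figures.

n(Mg) = 42.5 / 24.31 = 1.748 mol
Mg²⁺ + 2e⁻ → Mg, so n(e⁻) = 2 × 1.748 = 3.496 mol
Q = 3.496 × 96500 / 0.581 = 5.807×10^5 C
t = Q / I = 5.807×10^5 / 11.4 = 50940 s = 849 min

849 min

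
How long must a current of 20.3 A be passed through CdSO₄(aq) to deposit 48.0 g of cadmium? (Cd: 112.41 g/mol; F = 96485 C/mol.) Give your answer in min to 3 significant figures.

n(Cd) = 48.0 / 112.41 = 0.4270 mol
Cd²⁺ + 2e⁻ → Cd, so n(e⁻) = 2 × 0.4270 = 0.8540 mol
Q = 0.8540 × 96485 = 82400 C
t = Q / I = 82400 / 20.3 = 4059 s = 67.7 min

67.7 min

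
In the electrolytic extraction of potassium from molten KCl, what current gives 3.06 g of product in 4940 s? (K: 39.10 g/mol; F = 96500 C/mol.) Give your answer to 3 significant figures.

1.53 A

n(K) = 3.06 / 39.10 = 0.07826 mol
K⁺ + e⁻ → K, so n(e⁻) = 0.07826 mol
Q = 0.07826 × 96500 = 7552 C
I = Q / t = 7552 / 4940 s = 1.53 A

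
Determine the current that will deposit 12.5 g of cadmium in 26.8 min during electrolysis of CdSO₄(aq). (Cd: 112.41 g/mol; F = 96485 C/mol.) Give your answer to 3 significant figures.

n(Cd) = 12.5 / 112.41 = 0.1112 mol
Cd²⁺ + 2e⁻ → Cd, so n(e⁻) = 2 × 0.1112 = 0.2224 mol
Q = 0.2224 × 96485 = 21460 C
I = Q / t = 21460 / 1608 s = 13.3 A

13.3 A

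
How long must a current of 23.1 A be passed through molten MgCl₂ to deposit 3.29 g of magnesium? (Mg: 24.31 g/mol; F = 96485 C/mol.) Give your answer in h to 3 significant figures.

n(Mg) = 3.29 / 24.31 = 0.1353 mol
Mg²⁺ + 2e⁻ → Mg, so n(e⁻) = 2 × 0.1353 = 0.2706 mol
Q = 0.2706 × 96485 = 26110 C
t = Q / I = 26110 / 23.1 = 1130 s = 0.314 h

0.314 h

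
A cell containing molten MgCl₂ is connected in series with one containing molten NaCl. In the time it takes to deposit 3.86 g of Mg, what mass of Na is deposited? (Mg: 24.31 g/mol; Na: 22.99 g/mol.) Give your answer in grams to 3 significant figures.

7.30 g

n(Mg) = 3.86 / 24.31 = 0.1588 mol
Mg²⁺ + 2e⁻ → Mg, so n(e⁻) = 2 × 0.1588 = 0.3176 mol
Since the cells are in series, n(e⁻) in the Na cell is also 0.3176 mol.
Na⁺ + e⁻ → Na, so n(Na) = 0.3176 mol
m(Na) = 0.3176 × 22.99 = 7.30 g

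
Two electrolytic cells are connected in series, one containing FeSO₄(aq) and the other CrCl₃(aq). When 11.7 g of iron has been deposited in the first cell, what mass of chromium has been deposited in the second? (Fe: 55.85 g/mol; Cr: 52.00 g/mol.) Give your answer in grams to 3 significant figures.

7.26 g

n(Fe) = 11.7 / 55.85 = 0.2095 mol
Fe²⁺ + 2e⁻ → Fe, so n(e⁻) = 2 × 0.2095 = 0.4190 mol
Same current for the same time ⇒ same n(e⁻) = 0.4190 mol in both cells.
Cr³⁺ + 3e⁻ → Cr, so n(Cr) = 0.4190 / 3 = 0.1397 mol
m(Cr) = 0.1397 × 52.00 = 7.26 g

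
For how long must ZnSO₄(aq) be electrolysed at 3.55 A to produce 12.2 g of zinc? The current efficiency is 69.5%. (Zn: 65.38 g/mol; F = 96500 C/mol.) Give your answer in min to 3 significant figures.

n(Zn) = 12.2 / 65.38 = 0.1866 mol
Zn²⁺ + 2e⁻ → Zn, so n(e⁻) = 2 × 0.1866 = 0.3732 mol
Q = 0.3732 × 96500 / 0.695 = 51820 C
t = Q / I = 51820 / 3.55 = 14600 s = 243 min

243 min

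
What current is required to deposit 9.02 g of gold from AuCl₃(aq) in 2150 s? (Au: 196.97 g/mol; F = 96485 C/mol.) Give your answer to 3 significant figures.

n(Au) = 9.02 / 196.97 = 0.04579 mol
Au³⁺ + 3e⁻ → Au, so n(e⁻) = 3 × 0.04579 = 0.1374 mol
Q = 0.1374 × 96485 = 13260 C
I = Q / t = 13260 / 2150 s = 6.17 A

6.17 A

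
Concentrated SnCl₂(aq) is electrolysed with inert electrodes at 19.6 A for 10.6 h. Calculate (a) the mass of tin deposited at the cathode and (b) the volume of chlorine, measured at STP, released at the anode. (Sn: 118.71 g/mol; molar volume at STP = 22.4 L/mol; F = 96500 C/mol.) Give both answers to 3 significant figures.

Q = 19.6 × 38160 = 7.479×10^5 C; n(e⁻) = 7.479×10^5 / 96500 = 7.750 mol
Cathode: Sn²⁺ + 2e⁻ → Sn → n(Sn) = 7.750/2 = 3.875 mol → 460 g
Anode: 2Cl⁻ → Cl₂ + 2e⁻ → n(Cl₂) = 7.750/2 = 3.875 mol → 86.8 L

460 g Sn; 86.8 L Cl₂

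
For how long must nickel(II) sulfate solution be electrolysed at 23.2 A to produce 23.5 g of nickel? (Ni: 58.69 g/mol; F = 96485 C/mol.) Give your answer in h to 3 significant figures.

n(Ni) = 23.5 / 58.69 = 0.4004 mol
Ni²⁺ + 2e⁻ → Ni, so n(e⁻) = 2 × 0.4004 = 0.8008 mol
Q = 0.8008 × 96485 = 77270 C
t = Q / I = 77270 / 23.2 = 3331 s = 0.925 h

0.925 h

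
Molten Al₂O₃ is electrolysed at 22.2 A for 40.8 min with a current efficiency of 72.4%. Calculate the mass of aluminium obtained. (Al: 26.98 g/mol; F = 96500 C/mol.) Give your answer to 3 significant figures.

Q = 22.2 × 2448 = 54350 C
n(e⁻) = 54350 / 96500 = 0.5632 mol
Al³⁺ + 3e⁻ → Al, so theoretical m(Al) = 0.1877 × 26.98 = 5.064 g
Actual mass = 72.4% × 5.064 = 3.67 g

3.67 g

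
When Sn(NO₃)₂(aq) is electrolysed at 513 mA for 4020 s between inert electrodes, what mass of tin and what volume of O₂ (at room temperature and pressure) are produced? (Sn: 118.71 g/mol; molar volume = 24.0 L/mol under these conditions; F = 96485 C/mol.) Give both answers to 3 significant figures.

Q = 0.513 × 4020 = 2062 C; n(e⁻) = 2062 / 96485 = 0.02137 mol
Cathode: Sn²⁺ + 2e⁻ → Sn → n(Sn) = 0.02137/2 = 0.01069 mol → 1.27 g
Anode: 2H₂O → O₂ + 4H⁺ + 4e⁻ → n(O₂) = 0.02137/4 = 0.005343 mol → 0.128 L

1.27 g Sn; 0.128 L O₂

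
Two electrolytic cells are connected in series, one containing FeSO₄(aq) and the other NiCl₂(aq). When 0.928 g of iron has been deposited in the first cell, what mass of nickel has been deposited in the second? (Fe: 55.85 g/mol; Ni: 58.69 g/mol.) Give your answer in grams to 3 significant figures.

n(Fe) = 0.928 / 55.85 = 0.01662 mol
Fe²⁺ + 2e⁻ → Fe, so n(e⁻) = 2 × 0.01662 = 0.03324 mol
Same current for the same time ⇒ same n(e⁻) = 0.03324 mol in both cells.
Ni²⁺ + 2e⁻ → Ni, so n(Ni) = 0.03324 / 2 = 0.01662 mol
m(Ni) = 0.01662 × 58.69 = 0.975 g

0.975 g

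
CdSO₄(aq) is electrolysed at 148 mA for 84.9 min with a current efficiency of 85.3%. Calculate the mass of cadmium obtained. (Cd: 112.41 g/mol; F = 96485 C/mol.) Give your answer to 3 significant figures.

Q = 0.148 × 5094 = 753.9 C
n(e⁻) = 753.9 / 96485 = 0.007814 mol
Cd²⁺ + 2e⁻ → Cd, so theoretical m(Cd) = 0.003907 × 112.41 = 0.4392 g
Actual mass = 85.3% × 0.4392 = 0.375 g

0.375 g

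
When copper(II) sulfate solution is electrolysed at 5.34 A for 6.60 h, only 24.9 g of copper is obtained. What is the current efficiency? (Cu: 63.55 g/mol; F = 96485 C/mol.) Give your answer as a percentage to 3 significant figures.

59.6%

Q = 5.34 × 23760 = 1.269×10^5 C
n(e⁻) = 1.269×10^5 / 96485 = 1.315 mol
Cu²⁺ + 2e⁻ → Cu, so theoretical n(Cu) = 0.6575 mol → 41.78 g
Efficiency = 24.9 / 41.78 = 0.5960 = 59.6%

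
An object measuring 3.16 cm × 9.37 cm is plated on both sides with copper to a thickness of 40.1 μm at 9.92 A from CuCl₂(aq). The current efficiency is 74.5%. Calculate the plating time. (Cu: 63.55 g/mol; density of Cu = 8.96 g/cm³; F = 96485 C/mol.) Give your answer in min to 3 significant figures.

14.6 min

Plated area = 2 × 3.16 × 9.37 = 59.22 cm²
Volume = 59.22 × 40.1×10⁻⁴ cm = 0.2375 cm³
m(Cu) = 0.2375 × 8.96 = 2.128 g
n(Cu) = 2.128 / 63.55 = 0.03349 mol; n(e⁻) = 2 × 0.03349 = 0.06698 mol
Q = 0.06698 × 96485 / 0.745 = 8675 C
t = 8675 / 9.92 = 874.5 s = 14.6 min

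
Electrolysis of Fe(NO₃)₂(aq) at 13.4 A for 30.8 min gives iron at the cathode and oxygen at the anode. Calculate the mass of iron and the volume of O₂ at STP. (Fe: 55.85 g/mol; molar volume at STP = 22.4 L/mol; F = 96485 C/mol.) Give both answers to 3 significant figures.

7.17 g Fe; 1.44 L O₂

Q = 13.4 × 1848 = 24760 C; n(e⁻) = 24760 / 96485 = 0.2566 mol
Cathode: Fe²⁺ + 2e⁻ → Fe → n(Fe) = 0.2566/2 = 0.1283 mol → 7.17 g
Anode: 2H₂O → O₂ + 4H⁺ + 4e⁻ → n(O₂) = 0.2566/4 = 0.06415 mol → 1.44 L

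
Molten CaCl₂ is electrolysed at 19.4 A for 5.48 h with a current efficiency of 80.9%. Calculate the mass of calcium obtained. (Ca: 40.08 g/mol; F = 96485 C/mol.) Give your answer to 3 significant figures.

64.3 g

Q = 19.4 × 19728 = 3.827×10^5 C
n(e⁻) = 3.827×10^5 / 96485 = 3.966 mol
Ca²⁺ + 2e⁻ → Ca, so theoretical m(Ca) = 1.983 × 40.08 = 79.48 g
Actual mass = 80.9% × 79.48 = 64.3 g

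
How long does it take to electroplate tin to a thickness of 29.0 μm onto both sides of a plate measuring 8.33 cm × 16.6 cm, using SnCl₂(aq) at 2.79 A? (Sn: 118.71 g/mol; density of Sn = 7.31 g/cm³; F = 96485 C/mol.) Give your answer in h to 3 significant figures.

Plated area = 2 × 8.33 × 16.6 = 276.6 cm²
Volume = 276.6 × 29.0×10⁻⁴ cm = 0.8021 cm³
m(Sn) = 0.8021 × 7.31 = 5.863 g
n(Sn) = 5.863 / 118.71 = 0.04939 mol; n(e⁻) = 2 × 0.04939 = 0.09878 mol
Q = 0.09878 × 96485 = 9531 C
t = 9531 / 2.79 = 3416 s = 0.949 h

0.949 h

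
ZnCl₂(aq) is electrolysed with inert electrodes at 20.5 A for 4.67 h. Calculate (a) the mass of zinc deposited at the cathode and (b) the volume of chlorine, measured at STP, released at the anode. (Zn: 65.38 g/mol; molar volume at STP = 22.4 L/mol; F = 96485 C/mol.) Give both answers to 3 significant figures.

117 g Zn; 40.0 L Cl₂

Q = 20.5 × 16812 = 3.446×10^5 C; n(e⁻) = 3.446×10^5 / 96485 = 3.572 mol
Cathode: Zn²⁺ + 2e⁻ → Zn → n(Zn) = 3.572/2 = 1.786 mol → 117 g
Anode: 2Cl⁻ → Cl₂ + 2e⁻ → n(Cl₂) = 3.572/2 = 1.786 mol → 40.0 L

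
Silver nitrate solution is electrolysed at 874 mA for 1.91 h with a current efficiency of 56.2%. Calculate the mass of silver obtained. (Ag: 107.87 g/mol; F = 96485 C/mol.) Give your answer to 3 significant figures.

3.78 g

Q = 0.874 × 6876 = 6010 C
n(e⁻) = 6010 / 96485 = 0.06229 mol
Ag⁺ + e⁻ → Ag, so theoretical m(Ag) = 0.06229 × 107.87 = 6.719 g
Actual mass = 56.2% × 6.719 = 3.78 g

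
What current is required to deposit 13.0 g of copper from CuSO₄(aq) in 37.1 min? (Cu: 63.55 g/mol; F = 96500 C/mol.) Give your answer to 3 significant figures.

17.7 A

n(Cu) = 13.0 / 63.55 = 0.2046 mol
Cu²⁺ + 2e⁻ → Cu, so n(e⁻) = 2 × 0.2046 = 0.4092 mol
Q = 0.4092 × 96500 = 39490 C
I = Q / t = 39490 / 2226 s = 17.7 A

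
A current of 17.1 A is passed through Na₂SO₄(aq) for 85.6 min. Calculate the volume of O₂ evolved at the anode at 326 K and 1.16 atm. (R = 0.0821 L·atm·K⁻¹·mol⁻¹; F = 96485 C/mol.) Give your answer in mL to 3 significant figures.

5250 mL

Q = It = 17.1 × 5136 = 87830 C
n(e⁻) = Q/F = 87830/96485 = 0.9103 mol
2H₂O → O₂ + 4H⁺ + 4e⁻, so n(O₂) = 0.9103 / 4 = 0.2276 mol
V = nRT/P = 0.2276 × 0.0821 × 326 / 1.16 = 5.251 L
= 5250 mL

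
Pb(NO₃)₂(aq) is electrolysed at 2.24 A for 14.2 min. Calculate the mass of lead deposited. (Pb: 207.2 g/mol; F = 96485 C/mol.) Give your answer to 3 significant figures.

2.05 g

Charge passed = 2.24 × 852 = 1908 C
n(e⁻) = Q/F = 1908/96485 = 0.01978 mol
Pb²⁺ + 2e⁻ → Pb, so n(Pb) = 0.01978 / 2 = 0.009890 mol
m = 0.009890 × 207.2 = 2.05 g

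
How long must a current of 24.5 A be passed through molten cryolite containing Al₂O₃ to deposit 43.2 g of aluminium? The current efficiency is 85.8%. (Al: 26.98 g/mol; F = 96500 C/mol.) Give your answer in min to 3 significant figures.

368 min

n(Al) = 43.2 / 26.98 = 1.601 mol
Al³⁺ + 3e⁻ → Al, so n(e⁻) = 3 × 1.601 = 4.803 mol
Q = 4.803 × 96500 / 0.858 = 5.402×10^5 C
t = Q / I = 5.402×10^5 / 24.5 = 22050 s = 368 min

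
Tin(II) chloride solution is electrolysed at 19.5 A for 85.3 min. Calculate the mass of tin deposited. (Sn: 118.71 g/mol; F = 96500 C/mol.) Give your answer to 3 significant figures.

61.4 g

Q = It = 19.5 × 5118 = 99800 C
Moles of electrons = 99800 / 96500 = 1.034 mol
Sn²⁺ + 2e⁻ → Sn, so n(Sn) = 1.034 / 2 = 0.5170 mol
m = 0.5170 × 118.71 = 61.4 g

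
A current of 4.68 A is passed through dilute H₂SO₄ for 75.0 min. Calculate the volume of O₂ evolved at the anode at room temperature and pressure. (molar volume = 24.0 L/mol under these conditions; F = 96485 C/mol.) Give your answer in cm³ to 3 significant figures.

Q = 4.68 A × 4500 s = 21060 C
n(e⁻) = 21060 / 96485 = 0.2183 mol
2H₂O → O₂ + 4H⁺ + 4e⁻, so n(O₂) = 0.2183 / 4 = 0.05458 mol
V = 0.05458 × 24.0 = 1.310 L
= 1310 cm³

1310 cm³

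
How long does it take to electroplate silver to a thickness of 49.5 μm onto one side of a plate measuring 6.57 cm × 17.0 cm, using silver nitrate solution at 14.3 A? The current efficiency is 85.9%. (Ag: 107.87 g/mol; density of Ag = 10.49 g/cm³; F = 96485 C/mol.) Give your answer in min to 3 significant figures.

Plated area = 6.57 × 17.0 = 111.7 cm²
Volume = 111.7 × 49.5×10⁻⁴ cm = 0.5529 cm³
m(Ag) = 0.5529 × 10.49 = 5.800 g
n(Ag) = 5.800 / 107.87 = 0.05377 mol; n(e⁻) = 0.05377 mol
Q = 0.05377 × 96485 / 0.859 = 6040 C
t = 6040 / 14.3 = 422.4 s = 7.04 min

7.04 min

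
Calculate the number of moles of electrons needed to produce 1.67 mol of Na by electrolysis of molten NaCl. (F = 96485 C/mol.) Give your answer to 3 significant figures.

Na⁺ + e⁻ → Na, so n(e⁻) = 1 × 1.67 = 1.670 mol

1.67 mol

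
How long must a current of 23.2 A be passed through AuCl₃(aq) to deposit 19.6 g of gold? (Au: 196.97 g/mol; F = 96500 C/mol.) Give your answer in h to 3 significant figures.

n(Au) = 19.6 / 196.97 = 0.09951 mol
Au³⁺ + 3e⁻ → Au, so n(e⁻) = 3 × 0.09951 = 0.2985 mol
Q = 0.2985 × 96500 = 28810 C
t = Q / I = 28810 / 23.2 = 1242 s = 0.345 h

0.345 h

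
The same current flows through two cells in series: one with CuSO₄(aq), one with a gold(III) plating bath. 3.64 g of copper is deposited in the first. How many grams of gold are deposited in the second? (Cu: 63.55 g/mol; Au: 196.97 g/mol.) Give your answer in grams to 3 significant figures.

n(Cu) = 3.64 / 63.55 = 0.05728 mol
Cu²⁺ + 2e⁻ → Cu, so n(e⁻) = 2 × 0.05728 = 0.1146 mol
Same current for the same time ⇒ same n(e⁻) = 0.1146 mol in both cells.
Au³⁺ + 3e⁻ → Au, so n(Au) = 0.1146 / 3 = 0.03820 mol
m(Au) = 0.03820 × 196.97 = 7.52 g

7.52 g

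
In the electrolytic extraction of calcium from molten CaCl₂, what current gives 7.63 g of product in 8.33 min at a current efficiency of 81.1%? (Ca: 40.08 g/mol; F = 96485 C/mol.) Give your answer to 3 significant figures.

90.6 A

n(Ca) = 7.63 / 40.08 = 0.1904 mol
Ca²⁺ + 2e⁻ → Ca, so n(e⁻) = 2 × 0.1904 = 0.3808 mol
Q = 0.3808 × 96485 / 0.811 = 45300 C
I = Q / t = 45300 / 499.8 s = 90.6 A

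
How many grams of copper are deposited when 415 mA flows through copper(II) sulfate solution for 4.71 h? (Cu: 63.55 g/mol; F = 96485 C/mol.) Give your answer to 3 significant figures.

Q = 0.415 A × 16956 s = 7037 C
n(e⁻) = Q/F = 7037/96485 = 0.07293 mol
Cu²⁺ + 2e⁻ → Cu, so n(Cu) = 0.07293 / 2 = 0.03647 mol
m = 0.03647 × 63.55 = 2.32 g

2.32 g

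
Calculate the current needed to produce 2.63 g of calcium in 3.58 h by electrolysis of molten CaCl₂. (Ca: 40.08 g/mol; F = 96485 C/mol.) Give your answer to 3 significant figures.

0.982 A

n(Ca) = 2.63 / 40.08 = 0.06562 mol
Ca²⁺ + 2e⁻ → Ca, so n(e⁻) = 2 × 0.06562 = 0.1312 mol
Q = 0.1312 × 96485 = 12660 C
I = Q / t = 12660 / 12888 s = 0.982 A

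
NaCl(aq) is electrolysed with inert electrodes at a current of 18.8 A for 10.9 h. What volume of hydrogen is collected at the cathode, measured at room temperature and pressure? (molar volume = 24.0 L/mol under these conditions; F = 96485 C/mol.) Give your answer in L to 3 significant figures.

Q = It = 18.8 × 39240 = 7.377×10^5 C
Moles of electrons = 7.377×10^5 / 96485 = 7.646 mol
2H⁺ + 2e⁻ → H₂, so n(H₂) = 7.646 / 2 = 3.823 mol
V = 3.823 × 24.0 = 91.75 L

91.8 L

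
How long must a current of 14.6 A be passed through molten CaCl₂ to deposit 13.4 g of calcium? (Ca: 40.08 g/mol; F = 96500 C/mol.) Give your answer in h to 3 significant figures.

1.23 h

n(Ca) = 13.4 / 40.08 = 0.3343 mol
Ca²⁺ + 2e⁻ → Ca, so n(e⁻) = 2 × 0.3343 = 0.6686 mol
Q = 0.6686 × 96500 = 64520 C
t = Q / I = 64520 / 14.6 = 4419 s = 1.23 h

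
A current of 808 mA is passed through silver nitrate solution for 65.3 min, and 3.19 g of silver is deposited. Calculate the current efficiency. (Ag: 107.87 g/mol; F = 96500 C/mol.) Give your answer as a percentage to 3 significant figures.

90.1%

Q = 0.808 × 3918 = 3166 C
n(e⁻) = 3166 / 96500 = 0.03281 mol
Ag⁺ + e⁻ → Ag, so theoretical n(Ag) = 0.03281 mol → 3.539 g
Efficiency = 3.19 / 3.539 = 0.9014 = 90.1%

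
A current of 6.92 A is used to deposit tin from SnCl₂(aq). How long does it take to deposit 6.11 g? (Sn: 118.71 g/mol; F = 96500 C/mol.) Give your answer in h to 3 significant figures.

n(Sn) = 6.11 / 118.71 = 0.05147 mol
Sn²⁺ + 2e⁻ → Sn, so n(e⁻) = 2 × 0.05147 = 0.1029 mol
Q = 0.1029 × 96500 = 9930 C
t = Q / I = 9930 / 6.92 = 1435 s = 0.399 h

0.399 h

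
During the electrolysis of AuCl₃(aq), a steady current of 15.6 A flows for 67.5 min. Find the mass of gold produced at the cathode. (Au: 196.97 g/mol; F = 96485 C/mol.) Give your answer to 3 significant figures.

43.0 g

Q = It = 15.6 × 4050 = 63180 C
n(e⁻) = 63180 / 96485 = 0.6548 mol
Au³⁺ + 3e⁻ → Au, so n(Au) = 0.6548 / 3 = 0.2183 mol
m = 0.2183 × 196.97 = 43.0 g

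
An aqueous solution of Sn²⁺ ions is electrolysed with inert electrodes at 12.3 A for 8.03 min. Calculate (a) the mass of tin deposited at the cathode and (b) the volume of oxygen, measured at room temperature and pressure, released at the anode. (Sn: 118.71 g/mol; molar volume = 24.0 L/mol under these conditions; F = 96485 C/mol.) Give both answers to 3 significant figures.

Q = 12.3 × 481.8 = 5926 C; n(e⁻) = 5926 / 96485 = 0.06142 mol
Cathode: Sn²⁺ + 2e⁻ → Sn → n(Sn) = 0.06142/2 = 0.03071 mol → 3.65 g
Anode: 2H₂O → O₂ + 4H⁺ + 4e⁻ → n(O₂) = 0.06142/4 = 0.01536 mol → 0.369 L

3.65 g Sn; 0.369 L O₂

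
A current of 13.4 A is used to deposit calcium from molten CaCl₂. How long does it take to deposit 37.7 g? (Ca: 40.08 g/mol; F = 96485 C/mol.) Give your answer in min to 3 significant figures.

n(Ca) = 37.7 / 40.08 = 0.9406 mol
Ca²⁺ + 2e⁻ → Ca, so n(e⁻) = 2 × 0.9406 = 1.881 mol
Q = 1.881 × 96485 = 1.815×10^5 C
t = Q / I = 1.815×10^5 / 13.4 = 13540 s = 226 min

226 min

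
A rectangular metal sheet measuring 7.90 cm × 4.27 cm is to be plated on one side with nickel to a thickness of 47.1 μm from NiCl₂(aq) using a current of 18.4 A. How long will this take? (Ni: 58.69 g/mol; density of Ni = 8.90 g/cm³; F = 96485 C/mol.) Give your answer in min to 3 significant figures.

Plated area = 7.90 × 4.27 = 33.73 cm²
Volume = 33.73 × 47.1×10⁻⁴ cm = 0.1589 cm³
m(Ni) = 0.1589 × 8.90 = 1.414 g
n(Ni) = 1.414 / 58.69 = 0.02409 mol; n(e⁻) = 2 × 0.02409 = 0.04818 mol
Q = 0.04818 × 96485 = 4649 C
t = 4649 / 18.4 = 252.7 s = 4.21 min

4.21 min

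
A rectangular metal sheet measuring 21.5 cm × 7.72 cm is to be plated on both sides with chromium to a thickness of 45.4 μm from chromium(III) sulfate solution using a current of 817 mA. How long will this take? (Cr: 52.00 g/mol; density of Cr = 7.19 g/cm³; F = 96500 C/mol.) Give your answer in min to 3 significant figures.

Plated area = 2 × 21.5 × 7.72 = 332.0 cm²
Volume = 332.0 × 45.4×10⁻⁴ cm = 1.507 cm³
m(Cr) = 1.507 × 7.19 = 10.84 g
n(Cr) = 10.84 / 52.00 = 0.2085 mol; n(e⁻) = 3 × 0.2085 = 0.6255 mol
Q = 0.6255 × 96500 = 60360 C
t = 60360 / 0.817 = 73880 s = 1230 min

1230 min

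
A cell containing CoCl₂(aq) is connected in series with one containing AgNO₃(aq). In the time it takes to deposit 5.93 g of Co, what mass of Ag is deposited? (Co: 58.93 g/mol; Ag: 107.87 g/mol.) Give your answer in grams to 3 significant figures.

n(Co) = 5.93 / 58.93 = 0.1006 mol
Co²⁺ + 2e⁻ → Co, so n(e⁻) = 2 × 0.1006 = 0.2012 mol
In series, the same 0.2012 mol of electrons flows through the second cell.
Ag⁺ + e⁻ → Ag, so n(Ag) = 0.2012 mol
m(Ag) = 0.2012 × 107.87 = 21.7 g

21.7 g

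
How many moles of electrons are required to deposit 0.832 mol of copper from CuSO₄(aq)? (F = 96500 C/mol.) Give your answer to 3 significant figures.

1.66 mol

Cu²⁺ + 2e⁻ → Cu, so n(e⁻) = 2 × 0.832 = 1.664 mol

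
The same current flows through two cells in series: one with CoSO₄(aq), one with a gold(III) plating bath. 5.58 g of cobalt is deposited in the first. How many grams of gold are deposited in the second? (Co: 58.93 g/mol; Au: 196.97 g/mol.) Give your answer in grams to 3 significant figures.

n(Co) = 5.58 / 58.93 = 0.09469 mol
Co²⁺ + 2e⁻ → Co, so n(e⁻) = 2 × 0.09469 = 0.1894 mol
Same current for the same time ⇒ same n(e⁻) = 0.1894 mol in both cells.
Au³⁺ + 3e⁻ → Au, so n(Au) = 0.1894 / 3 = 0.06313 mol
m(Au) = 0.06313 × 196.97 = 12.4 g

12.4 g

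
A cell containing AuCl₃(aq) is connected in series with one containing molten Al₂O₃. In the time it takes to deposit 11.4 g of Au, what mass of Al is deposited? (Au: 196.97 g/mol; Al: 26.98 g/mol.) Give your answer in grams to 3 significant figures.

1.56 g

n(Au) = 11.4 / 196.97 = 0.05788 mol
Au³⁺ + 3e⁻ → Au, so n(e⁻) = 3 × 0.05788 = 0.1736 mol
Same current for the same time ⇒ same n(e⁻) = 0.1736 mol in both cells.
Al³⁺ + 3e⁻ → Al, so n(Al) = 0.1736 / 3 = 0.05787 mol
m(Al) = 0.05787 × 26.98 = 1.56 g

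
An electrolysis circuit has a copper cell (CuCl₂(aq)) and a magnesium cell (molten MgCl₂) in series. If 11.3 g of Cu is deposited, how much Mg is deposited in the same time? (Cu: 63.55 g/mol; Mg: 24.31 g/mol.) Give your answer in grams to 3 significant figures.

n(Cu) = 11.3 / 63.55 = 0.1778 mol
Cu²⁺ + 2e⁻ → Cu, so n(e⁻) = 2 × 0.1778 = 0.3556 mol
Same current for the same time ⇒ same n(e⁻) = 0.3556 mol in both cells.
Mg²⁺ + 2e⁻ → Mg, so n(Mg) = 0.3556 / 2 = 0.1778 mol
m(Mg) = 0.1778 × 24.31 = 4.32 g

4.32 g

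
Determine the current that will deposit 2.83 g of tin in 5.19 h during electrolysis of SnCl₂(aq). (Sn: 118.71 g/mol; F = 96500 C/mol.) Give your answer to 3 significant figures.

n(Sn) = 2.83 / 118.71 = 0.02384 mol
Sn²⁺ + 2e⁻ → Sn, so n(e⁻) = 2 × 0.02384 = 0.04768 mol
Q = 0.04768 × 96500 = 4601 C
I = Q / t = 4601 / 18684 s = 0.246 A

0.246 A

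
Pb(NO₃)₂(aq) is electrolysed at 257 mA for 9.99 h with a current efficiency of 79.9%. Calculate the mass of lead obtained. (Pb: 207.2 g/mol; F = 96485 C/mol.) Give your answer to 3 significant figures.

Q = 0.257 × 35964 = 9243 C
n(e⁻) = 9243 / 96485 = 0.09580 mol
Pb²⁺ + 2e⁻ → Pb, so theoretical m(Pb) = 0.04790 × 207.2 = 9.925 g
Actual mass = 79.9% × 9.925 = 7.93 g

7.93 g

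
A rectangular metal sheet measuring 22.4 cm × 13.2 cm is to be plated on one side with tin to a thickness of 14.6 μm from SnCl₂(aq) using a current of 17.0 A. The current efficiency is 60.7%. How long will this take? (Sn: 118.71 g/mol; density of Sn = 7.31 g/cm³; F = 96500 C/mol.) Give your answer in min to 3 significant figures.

Plated area = 22.4 × 13.2 = 295.7 cm²
Volume = 295.7 × 14.6×10⁻⁴ cm = 0.4317 cm³
m(Sn) = 0.4317 × 7.31 = 3.156 g
n(Sn) = 3.156 / 118.71 = 0.02659 mol; n(e⁻) = 2 × 0.02659 = 0.05318 mol
Q = 0.05318 × 96500 / 0.607 = 8454 C
t = 8454 / 17.0 = 497.3 s = 8.29 min

8.29 min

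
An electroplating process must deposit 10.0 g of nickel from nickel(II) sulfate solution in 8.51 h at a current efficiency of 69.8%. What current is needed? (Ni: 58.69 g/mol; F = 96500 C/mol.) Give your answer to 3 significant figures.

1.54 A

n(Ni) = 10.0 / 58.69 = 0.1704 mol
Ni²⁺ + 2e⁻ → Ni, so n(e⁻) = 2 × 0.1704 = 0.3408 mol
Q = 0.3408 × 96500 / 0.698 = 47120 C
I = Q / t = 47120 / 30636 s = 1.54 A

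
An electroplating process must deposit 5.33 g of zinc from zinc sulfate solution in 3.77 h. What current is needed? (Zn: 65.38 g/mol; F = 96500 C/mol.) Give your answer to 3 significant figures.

1.16 A

n(Zn) = 5.33 / 65.38 = 0.08152 mol
Zn²⁺ + 2e⁻ → Zn, so n(e⁻) = 2 × 0.08152 = 0.1630 mol
Q = 0.1630 × 96500 = 15730 C
I = Q / t = 15730 / 13572 s = 1.16 A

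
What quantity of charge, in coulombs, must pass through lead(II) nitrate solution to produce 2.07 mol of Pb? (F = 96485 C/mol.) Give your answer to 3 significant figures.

3.99×10^5 C

Pb²⁺ + 2e⁻ → Pb, so n(e⁻) = 2 × 2.07 = 4.140 mol
Q = 4.140 × 96485 = 3.994×10^5 C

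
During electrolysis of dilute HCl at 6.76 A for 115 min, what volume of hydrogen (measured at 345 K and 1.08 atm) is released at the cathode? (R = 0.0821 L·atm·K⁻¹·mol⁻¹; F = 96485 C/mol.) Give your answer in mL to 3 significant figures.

Q = 6.76 A × 6900 s = 46640 C
Moles of electrons = 46640 / 96485 = 0.4834 mol
2H⁺ + 2e⁻ → H₂, so n(H₂) = 0.4834 / 2 = 0.2417 mol
V = nRT/P = 0.2417 × 0.0821 × 345 / 1.08 = 6.339 L
= 6340 mL

6340 mL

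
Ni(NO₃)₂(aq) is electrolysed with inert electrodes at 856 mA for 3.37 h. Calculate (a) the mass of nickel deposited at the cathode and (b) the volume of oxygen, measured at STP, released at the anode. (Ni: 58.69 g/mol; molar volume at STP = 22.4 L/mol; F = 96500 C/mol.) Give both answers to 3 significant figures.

3.16 g Ni; 0.603 L O₂

Q = 0.856 × 12132 = 10380 C; n(e⁻) = 10380 / 96500 = 0.1076 mol
Cathode: Ni²⁺ + 2e⁻ → Ni → n(Ni) = 0.1076/2 = 0.05380 mol → 3.16 g
Anode: 2H₂O → O₂ + 4H⁺ + 4e⁻ → n(O₂) = 0.1076/4 = 0.02690 mol → 0.603 L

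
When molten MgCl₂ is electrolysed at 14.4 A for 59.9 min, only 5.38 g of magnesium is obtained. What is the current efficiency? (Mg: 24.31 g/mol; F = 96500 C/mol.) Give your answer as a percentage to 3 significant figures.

Q = 14.4 × 3594 = 51750 C
n(e⁻) = 51750 / 96500 = 0.5363 mol
Mg²⁺ + 2e⁻ → Mg, so theoretical n(Mg) = 0.2682 mol → 6.520 g
Efficiency = 5.38 / 6.520 = 0.8252 = 82.5%

82.5%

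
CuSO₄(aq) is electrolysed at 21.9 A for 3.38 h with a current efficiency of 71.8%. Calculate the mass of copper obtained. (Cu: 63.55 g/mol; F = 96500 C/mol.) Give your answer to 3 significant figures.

Q = 21.9 × 12168 = 2.665×10^5 C
n(e⁻) = 2.665×10^5 / 96500 = 2.762 mol
Cu²⁺ + 2e⁻ → Cu, so theoretical m(Cu) = 1.381 × 63.55 = 87.76 g
Actual mass = 71.8% × 87.76 = 63.0 g

63.0 g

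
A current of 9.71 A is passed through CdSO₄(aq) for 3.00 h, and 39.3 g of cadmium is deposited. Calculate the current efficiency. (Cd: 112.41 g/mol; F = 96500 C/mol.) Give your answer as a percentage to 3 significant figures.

64.3%

Q = 9.71 × 10800 = 1.049×10^5 C
n(e⁻) = 1.049×10^5 / 96500 = 1.087 mol
Cd²⁺ + 2e⁻ → Cd, so theoretical n(Cd) = 0.5435 mol → 61.09 g
Efficiency = 39.3 / 61.09 = 0.6433 = 64.3%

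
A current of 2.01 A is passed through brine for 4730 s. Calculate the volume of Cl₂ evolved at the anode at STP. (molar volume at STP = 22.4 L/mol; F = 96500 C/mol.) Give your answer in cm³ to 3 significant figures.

1100 cm³

Q = 2.01 A × 4730 s = 9507 C
n(e⁻) = 9507 / 96500 = 0.09852 mol
2Cl⁻ → Cl₂ + 2e⁻, so n(Cl₂) = 0.09852 / 2 = 0.04926 mol
V = 0.04926 × 22.4 = 1.103 L
= 1100 cm³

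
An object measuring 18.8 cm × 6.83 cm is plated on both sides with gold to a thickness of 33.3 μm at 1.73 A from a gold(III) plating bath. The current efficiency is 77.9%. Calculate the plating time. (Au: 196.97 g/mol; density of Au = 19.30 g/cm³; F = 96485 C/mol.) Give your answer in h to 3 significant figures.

5.00 h

Plated area = 2 × 18.8 × 6.83 = 256.8 cm²
Volume = 256.8 × 33.3×10⁻⁴ cm = 0.8551 cm³
m(Au) = 0.8551 × 19.30 = 16.50 g
n(Au) = 16.50 / 196.97 = 0.08377 mol; n(e⁻) = 3 × 0.08377 = 0.2513 mol
Q = 0.2513 × 96485 / 0.779 = 31130 C
t = 31130 / 1.73 = 17990 s = 5.00 h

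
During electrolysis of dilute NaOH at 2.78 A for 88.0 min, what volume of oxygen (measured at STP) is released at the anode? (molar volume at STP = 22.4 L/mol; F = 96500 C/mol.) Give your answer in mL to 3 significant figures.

852 mL

Q = 2.78 A × 5280 s = 14680 C
Moles of electrons = 14680 / 96500 = 0.1521 mol
2H₂O → O₂ + 4H⁺ + 4e⁻, so n(O₂) = 0.1521 / 4 = 0.03803 mol
V = 0.03803 × 22.4 = 0.8519 L
= 852 mL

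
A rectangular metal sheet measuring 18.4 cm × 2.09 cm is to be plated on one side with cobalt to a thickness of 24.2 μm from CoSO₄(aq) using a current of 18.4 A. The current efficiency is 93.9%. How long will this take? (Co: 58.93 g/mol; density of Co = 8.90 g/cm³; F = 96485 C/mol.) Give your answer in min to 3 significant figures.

2.62 min

Plated area = 18.4 × 2.09 = 38.46 cm²
Volume = 38.46 × 24.2×10⁻⁴ cm = 0.09307 cm³
m(Co) = 0.09307 × 8.90 = 0.8283 g
n(Co) = 0.8283 / 58.93 = 0.01406 mol; n(e⁻) = 2 × 0.01406 = 0.02812 mol
Q = 0.02812 × 96485 / 0.939 = 2889 C
t = 2889 / 18.4 = 157.0 s = 2.62 min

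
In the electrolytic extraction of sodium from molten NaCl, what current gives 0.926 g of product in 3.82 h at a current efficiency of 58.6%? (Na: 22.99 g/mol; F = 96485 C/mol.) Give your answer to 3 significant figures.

0.482 A

n(Na) = 0.926 / 22.99 = 0.04028 mol
Na⁺ + e⁻ → Na, so n(e⁻) = 0.04028 mol
Q = 0.04028 × 96485 / 0.586 = 6632 C
I = Q / t = 6632 / 13752 s = 0.482 A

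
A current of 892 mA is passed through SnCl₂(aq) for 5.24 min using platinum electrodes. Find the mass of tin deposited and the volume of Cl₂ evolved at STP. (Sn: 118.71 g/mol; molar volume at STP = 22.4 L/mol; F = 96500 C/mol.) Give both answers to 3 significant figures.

0.172 g Sn; 0.0325 L Cl₂

Q = 0.892 × 314.4 = 280.4 C; n(e⁻) = 280.4 / 96500 = 0.002906 mol
Cathode: Sn²⁺ + 2e⁻ → Sn → n(Sn) = 0.002906/2 = 0.001453 mol → 0.172 g
Anode: 2Cl⁻ → Cl₂ + 2e⁻ → n(Cl₂) = 0.002906/2 = 0.001453 mol → 0.0325 L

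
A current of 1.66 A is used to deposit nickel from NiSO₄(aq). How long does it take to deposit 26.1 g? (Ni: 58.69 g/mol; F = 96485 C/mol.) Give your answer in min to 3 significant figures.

862 min

n(Ni) = 26.1 / 58.69 = 0.4447 mol
Ni²⁺ + 2e⁻ → Ni, so n(e⁻) = 2 × 0.4447 = 0.8894 mol
Q = 0.8894 × 96485 = 85810 C
t = Q / I = 85810 / 1.66 = 51690 s = 862 min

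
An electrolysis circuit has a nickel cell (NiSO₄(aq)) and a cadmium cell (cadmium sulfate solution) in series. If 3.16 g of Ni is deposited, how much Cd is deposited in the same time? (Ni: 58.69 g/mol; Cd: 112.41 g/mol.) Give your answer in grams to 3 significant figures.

n(Ni) = 3.16 / 58.69 = 0.05384 mol
Ni²⁺ + 2e⁻ → Ni, so n(e⁻) = 2 × 0.05384 = 0.1077 mol
Same current for the same time ⇒ same n(e⁻) = 0.1077 mol in both cells.
Cd²⁺ + 2e⁻ → Cd, so n(Cd) = 0.1077 / 2 = 0.05385 mol
m(Cd) = 0.05385 × 112.41 = 6.05 g

6.05 g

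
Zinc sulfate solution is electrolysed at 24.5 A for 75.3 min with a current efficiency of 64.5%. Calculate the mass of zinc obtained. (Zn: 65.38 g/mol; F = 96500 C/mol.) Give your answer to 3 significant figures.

24.2 g

Q = 24.5 × 4518 = 1.107×10^5 C
n(e⁻) = 1.107×10^5 / 96500 = 1.147 mol
Zn²⁺ + 2e⁻ → Zn, so theoretical m(Zn) = 0.5735 × 65.38 = 37.50 g
Actual mass = 64.5% × 37.50 = 24.2 g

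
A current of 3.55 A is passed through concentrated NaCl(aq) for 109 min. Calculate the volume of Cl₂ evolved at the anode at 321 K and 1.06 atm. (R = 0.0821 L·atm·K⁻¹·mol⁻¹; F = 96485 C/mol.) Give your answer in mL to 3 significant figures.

Q = It = 3.55 × 6540 = 23220 C
n(e⁻) = 23220 / 96485 = 0.2407 mol
2Cl⁻ → Cl₂ + 2e⁻, so n(Cl₂) = 0.2407 / 2 = 0.1204 mol
V = nRT/P = 0.1204 × 0.0821 × 321 / 1.06 = 2.993 L
= 2990 mL

2990 mL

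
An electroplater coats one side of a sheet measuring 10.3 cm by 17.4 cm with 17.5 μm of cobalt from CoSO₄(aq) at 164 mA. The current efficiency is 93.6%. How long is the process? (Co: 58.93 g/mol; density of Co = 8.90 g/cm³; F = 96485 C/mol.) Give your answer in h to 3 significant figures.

16.5 h

Plated area = 10.3 × 17.4 = 179.2 cm²
Volume = 179.2 × 17.5×10⁻⁴ cm = 0.3136 cm³
m(Co) = 0.3136 × 8.90 = 2.791 g
n(Co) = 2.791 / 58.93 = 0.04736 mol; n(e⁻) = 2 × 0.04736 = 0.09472 mol
Q = 0.09472 × 96485 / 0.936 = 9764 C
t = 9764 / 0.164 = 59540 s = 16.5 h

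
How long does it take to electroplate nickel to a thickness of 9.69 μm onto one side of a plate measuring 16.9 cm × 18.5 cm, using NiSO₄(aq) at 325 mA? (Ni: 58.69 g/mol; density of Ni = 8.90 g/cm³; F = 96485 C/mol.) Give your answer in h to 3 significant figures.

Plated area = 16.9 × 18.5 = 312.7 cm²
Volume = 312.7 × 9.69×10⁻⁴ cm = 0.3030 cm³
m(Ni) = 0.3030 × 8.90 = 2.697 g
n(Ni) = 2.697 / 58.69 = 0.04595 mol; n(e⁻) = 2 × 0.04595 = 0.09190 mol
Q = 0.09190 × 96485 = 8867 C
t = 8867 / 0.325 = 27280 s = 7.58 h

7.58 h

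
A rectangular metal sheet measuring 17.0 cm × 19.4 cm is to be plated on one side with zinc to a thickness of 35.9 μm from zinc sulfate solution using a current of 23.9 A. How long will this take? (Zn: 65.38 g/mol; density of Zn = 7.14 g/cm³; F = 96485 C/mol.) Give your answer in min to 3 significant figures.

17.4 min

Plated area = 17.0 × 19.4 = 329.8 cm²
Volume = 329.8 × 35.9×10⁻⁴ cm = 1.184 cm³
m(Zn) = 1.184 × 7.14 = 8.454 g
n(Zn) = 8.454 / 65.38 = 0.1293 mol; n(e⁻) = 2 × 0.1293 = 0.2586 mol
Q = 0.2586 × 96485 = 24950 C
t = 24950 / 23.9 = 1044 s = 17.4 min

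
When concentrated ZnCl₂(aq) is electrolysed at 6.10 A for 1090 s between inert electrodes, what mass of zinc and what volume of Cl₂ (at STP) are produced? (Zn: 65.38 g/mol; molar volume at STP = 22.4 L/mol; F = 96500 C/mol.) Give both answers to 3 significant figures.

2.25 g Zn; 0.772 L Cl₂

Q = 6.10 × 1090 = 6649 C; n(e⁻) = 6649 / 96500 = 0.06890 mol
Cathode: Zn²⁺ + 2e⁻ → Zn → n(Zn) = 0.06890/2 = 0.03445 mol → 2.25 g
Anode: 2Cl⁻ → Cl₂ + 2e⁻ → n(Cl₂) = 0.06890/2 = 0.03445 mol → 0.772 L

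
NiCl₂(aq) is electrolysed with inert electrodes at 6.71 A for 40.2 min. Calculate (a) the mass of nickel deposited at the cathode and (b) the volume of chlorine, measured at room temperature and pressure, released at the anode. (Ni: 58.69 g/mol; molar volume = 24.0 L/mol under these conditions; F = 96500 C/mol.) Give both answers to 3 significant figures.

4.92 g Ni; 2.01 L Cl₂

Q = 6.71 × 2412 = 16180 C; n(e⁻) = 16180 / 96500 = 0.1677 mol
Cathode: Ni²⁺ + 2e⁻ → Ni → n(Ni) = 0.1677/2 = 0.08385 mol → 4.92 g
Anode: 2Cl⁻ → Cl₂ + 2e⁻ → n(Cl₂) = 0.1677/2 = 0.08385 mol → 2.01 L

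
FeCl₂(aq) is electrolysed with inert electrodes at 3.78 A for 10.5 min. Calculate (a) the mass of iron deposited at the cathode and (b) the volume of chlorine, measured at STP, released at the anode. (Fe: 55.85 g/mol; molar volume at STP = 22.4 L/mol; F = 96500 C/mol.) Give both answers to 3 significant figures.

0.689 g Fe; 0.276 L Cl₂

Q = 3.78 × 630 = 2381 C; n(e⁻) = 2381 / 96500 = 0.02467 mol
Cathode: Fe²⁺ + 2e⁻ → Fe → n(Fe) = 0.02467/2 = 0.01234 mol → 0.689 g
Anode: 2Cl⁻ → Cl₂ + 2e⁻ → n(Cl₂) = 0.02467/2 = 0.01234 mol → 0.276 L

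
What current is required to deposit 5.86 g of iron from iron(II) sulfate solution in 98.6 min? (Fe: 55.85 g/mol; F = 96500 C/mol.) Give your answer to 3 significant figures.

3.42 A

n(Fe) = 5.86 / 55.85 = 0.1049 mol
Fe²⁺ + 2e⁻ → Fe, so n(e⁻) = 2 × 0.1049 = 0.2098 mol
Q = 0.2098 × 96500 = 20250 C
I = Q / t = 20250 / 5916 s = 3.42 A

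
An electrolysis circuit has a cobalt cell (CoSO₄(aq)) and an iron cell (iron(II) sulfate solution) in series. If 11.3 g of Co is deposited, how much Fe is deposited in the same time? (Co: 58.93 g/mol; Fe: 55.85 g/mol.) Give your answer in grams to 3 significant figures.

10.7 g

n(Co) = 11.3 / 58.93 = 0.1918 mol
Co²⁺ + 2e⁻ → Co, so n(e⁻) = 2 × 0.1918 = 0.3836 mol
Same current for the same time ⇒ same n(e⁻) = 0.3836 mol in both cells.
Fe²⁺ + 2e⁻ → Fe, so n(Fe) = 0.3836 / 2 = 0.1918 mol
m(Fe) = 0.1918 × 55.85 = 10.7 g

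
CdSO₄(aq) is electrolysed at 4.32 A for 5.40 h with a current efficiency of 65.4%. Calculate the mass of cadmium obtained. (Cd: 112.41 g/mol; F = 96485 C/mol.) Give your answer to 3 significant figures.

32.0 g

Q = 4.32 × 19440 = 83980 C
n(e⁻) = 83980 / 96485 = 0.8704 mol
Cd²⁺ + 2e⁻ → Cd, so theoretical m(Cd) = 0.4352 × 112.41 = 48.92 g
Actual mass = 65.4% × 48.92 = 32.0 g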